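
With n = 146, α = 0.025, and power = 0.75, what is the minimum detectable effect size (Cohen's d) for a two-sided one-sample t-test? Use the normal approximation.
d ≈ 0.24

Minimum detectable effect (one-sample t-test, normal approximation):
d = (z_{α/2} + z_β) / √n
d = (2.241 + 0.674) / √146
d = 2.916 / 12.083
d ≈ 0.24

By Cohen's convention (0.2 small / 0.5 medium / 0.8 large): small effect.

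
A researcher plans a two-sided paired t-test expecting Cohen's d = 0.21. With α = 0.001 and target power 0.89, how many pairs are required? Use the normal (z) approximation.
n = 463 pairs

Sample size formula (paired t-test, normal approximation):
n = ((z_{α/2} + z_β) / d)²

z_{α/2} = 3.291 (for α = 0.001, two-sided)
z_β = 1.227 (for power = 0.89)
d = 0.21

n = ((3.291 + 1.227) / 0.21)²
n = (21.514)²
n ≈ 462.85
Round up to the next whole number: n = 463 pairs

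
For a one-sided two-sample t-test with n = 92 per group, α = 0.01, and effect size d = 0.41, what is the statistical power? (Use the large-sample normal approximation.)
Power ≈ 0.68

Power calculation (two-sample t-test, normal approximation):
z_β = d · √(n/2) - z_α
z_β = 0.41 · √(92/2) - 2.326
z_β = 0.41 · 6.782 - 2.326
z_β = 0.454

Power = Φ(z_β) = Φ(0.454) ≈ 0.675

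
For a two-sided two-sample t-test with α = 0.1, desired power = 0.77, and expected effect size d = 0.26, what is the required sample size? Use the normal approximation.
n = 169 per group

Sample size formula (two-sample t-test, normal approximation):
n = 2 · ((z_{α/2} + z_β) / d)²

z_{α/2} = 1.645 (for α = 0.1, two-sided)
z_β = 0.739 (for power = 0.77)
d = 0.26

n = 2 · ((1.645 + 0.739) / 0.26)²
n = 2 · (9.169)²
n ≈ 168.14
Round up to the next whole number: n = 169 per group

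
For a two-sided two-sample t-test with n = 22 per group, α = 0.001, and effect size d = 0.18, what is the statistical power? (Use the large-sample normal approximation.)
Power ≈ 0.00

Power calculation (two-sample t-test, normal approximation):
z_β = d · √(n/2) - z_{α/2}
z_β = 0.18 · √(22/2) - 3.291
z_β = 0.18 · 3.317 - 3.291
z_β = -2.694

Power = Φ(z_β) = Φ(-2.694) ≈ 0.004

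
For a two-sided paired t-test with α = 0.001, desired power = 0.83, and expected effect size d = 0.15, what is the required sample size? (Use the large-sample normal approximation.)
n = 801 pairs

Sample size formula (paired t-test, normal approximation):
n = ((z_{α/2} + z_β) / d)²

z_{α/2} = 3.291 (for α = 0.001, two-sided)
z_β = 0.954 (for power = 0.83)
d = 0.15

n = ((3.291 + 0.954) / 0.15)²
n = (28.300)²
n ≈ 800.89
Round up to the next whole number: n = 801 pairs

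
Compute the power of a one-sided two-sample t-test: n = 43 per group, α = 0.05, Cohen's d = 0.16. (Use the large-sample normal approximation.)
Power ≈ 0.18

Power calculation (two-sample t-test, normal approximation):
z_β = d · √(n/2) - z_α
z_β = 0.16 · √(43/2) - 1.645
z_β = 0.16 · 4.637 - 1.645
z_β = -0.903

Power = Φ(z_β) = Φ(-0.903) ≈ 0.183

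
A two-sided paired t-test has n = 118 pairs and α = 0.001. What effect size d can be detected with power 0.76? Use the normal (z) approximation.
d ≈ 0.37

Minimum detectable effect (paired t-test, normal approximation):
d = (z_{α/2} + z_β) / √n
d = (3.291 + 0.706) / √118
d = 3.997 / 10.863
d ≈ 0.37

By Cohen's convention (0.2 small / 0.5 medium / 0.8 large): small effect.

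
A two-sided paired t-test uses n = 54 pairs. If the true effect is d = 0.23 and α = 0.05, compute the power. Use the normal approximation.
Power ≈ 0.39

Power calculation (paired t-test, normal approximation):
z_β = d · √n - z_{α/2}
z_β = 0.23 · √54 - 1.960
z_β = 0.23 · 7.348 - 1.960
z_β = -0.270

Power = Φ(z_β) = Φ(-0.270) ≈ 0.394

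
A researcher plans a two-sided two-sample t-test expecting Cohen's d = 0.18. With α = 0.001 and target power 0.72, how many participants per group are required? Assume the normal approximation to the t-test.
n = 927 per group

Sample size formula (two-sample t-test, normal approximation):
n = 2 · ((z_{α/2} + z_β) / d)²

z_{α/2} = 3.291 (for α = 0.001, two-sided)
z_β = 0.583 (for power = 0.72)
d = 0.18

n = 2 · ((3.291 + 0.583) / 0.18)²
n = 2 · (21.522)²
n ≈ 926.39
Round up to the next whole number: n = 927 per group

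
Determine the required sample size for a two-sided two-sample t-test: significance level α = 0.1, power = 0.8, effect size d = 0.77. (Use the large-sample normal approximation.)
n = 21 per group

Sample size formula (two-sample t-test, normal approximation):
n = 2 · ((z_{α/2} + z_β) / d)²

z_{α/2} = 1.645 (for α = 0.1, two-sided)
z_β = 0.842 (for power = 0.8)
d = 0.77

n = 2 · ((1.645 + 0.842) / 0.77)²
n = 2 · (3.230)²
n ≈ 20.87
Round up to the next whole number: n = 21 per group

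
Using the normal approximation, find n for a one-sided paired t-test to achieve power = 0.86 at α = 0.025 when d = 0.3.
n = 103 pairs

Sample size formula (paired t-test, normal approximation):
n = ((z_α + z_β) / d)²

z_α = 1.960 (for α = 0.025, one-sided)
z_β = 1.080 (for power = 0.86)
d = 0.3

n = ((1.960 + 1.080) / 0.3)²
n = (10.133)²
n ≈ 102.68
Round up to the next whole number: n = 103 pairs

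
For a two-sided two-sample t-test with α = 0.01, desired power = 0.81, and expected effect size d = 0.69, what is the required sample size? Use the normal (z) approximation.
n = 51 per group

Sample size formula (two-sample t-test, normal approximation):
n = 2 · ((z_{α/2} + z_β) / d)²

z_{α/2} = 2.576 (for α = 0.01, two-sided)
z_β = 0.878 (for power = 0.81)
d = 0.69

n = 2 · ((2.576 + 0.878) / 0.69)²
n = 2 · (5.006)²
n ≈ 50.12
Round up to the next whole number: n = 51 per group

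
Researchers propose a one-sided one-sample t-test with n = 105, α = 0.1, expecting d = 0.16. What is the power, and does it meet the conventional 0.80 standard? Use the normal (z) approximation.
Power ≈ 0.64; the study is underpowered (power < 0.80)

Power calculation (one-sample t-test, normal approximation):
z_β = d · √n - z_α
z_β = 0.16 · √105 - 1.282
z_β = 0.16 · 10.247 - 1.282
z_β = 0.358

Power = Φ(z_β) = Φ(0.358) ≈ 0.640

Effect size d = 0.16 is very small by Cohen's convention (0.2/0.5/0.8).

Threshold: power ≥ 0.80 is conventionally adequate.
Power ≈ 0.64 → the study is underpowered (power < 0.80).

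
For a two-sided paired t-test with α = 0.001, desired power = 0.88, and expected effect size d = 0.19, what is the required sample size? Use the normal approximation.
n = 553 pairs

Sample size formula (paired t-test, normal approximation):
n = ((z_{α/2} + z_β) / d)²

z_{α/2} = 3.291 (for α = 0.001, two-sided)
z_β = 1.175 (for power = 0.88)
d = 0.19

n = ((3.291 + 1.175) / 0.19)²
n = (23.505)²
n ≈ 552.49
Round up to the next whole number: n = 553 pairs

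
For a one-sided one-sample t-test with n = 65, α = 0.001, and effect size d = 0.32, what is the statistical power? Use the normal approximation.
Power ≈ 0.30

Power calculation (one-sample t-test, normal approximation):
z_β = d · √n - z_α
z_β = 0.32 · √65 - 3.090
z_β = 0.32 · 8.062 - 3.090
z_β = -0.510

Power = Φ(z_β) = Φ(-0.510) ≈ 0.305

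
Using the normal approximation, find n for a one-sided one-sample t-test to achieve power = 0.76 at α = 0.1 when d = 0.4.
n = 25

Sample size formula (one-sample t-test, normal approximation):
n = ((z_α + z_β) / d)²

z_α = 1.282 (for α = 0.1, one-sided)
z_β = 0.706 (for power = 0.76)
d = 0.4

n = ((1.282 + 0.706) / 0.4)²
n = (4.970)²
n ≈ 24.70
Round up to the next whole number: n = 25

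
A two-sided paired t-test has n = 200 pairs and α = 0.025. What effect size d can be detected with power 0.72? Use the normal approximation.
d ≈ 0.20

Minimum detectable effect (paired t-test, normal approximation):
d = (z_{α/2} + z_β) / √n
d = (2.241 + 0.583) / √200
d = 2.824 / 14.142
d ≈ 0.20

By Cohen's convention (0.2 small / 0.5 medium / 0.8 large): small effect.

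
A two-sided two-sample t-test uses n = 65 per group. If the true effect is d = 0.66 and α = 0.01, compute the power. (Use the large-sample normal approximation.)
Power ≈ 0.88

Power calculation (two-sample t-test, normal approximation):
z_β = d · √(n/2) - z_{α/2}
z_β = 0.66 · √(65/2) - 2.576
z_β = 0.66 · 5.701 - 2.576
z_β = 1.187

Power = Φ(z_β) = Φ(1.187) ≈ 0.882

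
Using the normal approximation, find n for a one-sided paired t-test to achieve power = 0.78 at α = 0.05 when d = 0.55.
n = 20 pairs

Sample size formula (paired t-test, normal approximation):
n = ((z_α + z_β) / d)²

z_α = 1.645 (for α = 0.05, one-sided)
z_β = 0.772 (for power = 0.78)
d = 0.55

n = ((1.645 + 0.772) / 0.55)²
n = (4.395)²
n ≈ 19.32
Round up to the next whole number: n = 20 pairs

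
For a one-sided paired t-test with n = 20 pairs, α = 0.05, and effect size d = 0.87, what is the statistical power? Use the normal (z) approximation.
Power ≈ 0.99

Power calculation (paired t-test, normal approximation):
z_β = d · √n - z_α
z_β = 0.87 · √20 - 1.645
z_β = 0.87 · 4.472 - 1.645
z_β = 2.246

Power = Φ(z_β) = Φ(2.246) ≈ 0.988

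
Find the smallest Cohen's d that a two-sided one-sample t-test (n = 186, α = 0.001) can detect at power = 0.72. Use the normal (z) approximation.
d ≈ 0.28

Minimum detectable effect (one-sample t-test, normal approximation):
d = (z_{α/2} + z_β) / √n
d = (3.291 + 0.583) / √186
d = 3.873 / 13.638
d ≈ 0.28

By Cohen's convention (0.2 small / 0.5 medium / 0.8 large): small effect.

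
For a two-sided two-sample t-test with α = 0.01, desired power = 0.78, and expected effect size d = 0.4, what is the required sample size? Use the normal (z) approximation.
n = 141 per group

Sample size formula (two-sample t-test, normal approximation):
n = 2 · ((z_{α/2} + z_β) / d)²

z_{α/2} = 2.576 (for α = 0.01, two-sided)
z_β = 0.772 (for power = 0.78)
d = 0.4

n = 2 · ((2.576 + 0.772) / 0.4)²
n = 2 · (8.370)²
n ≈ 140.11
Round up to the next whole number: n = 141 per group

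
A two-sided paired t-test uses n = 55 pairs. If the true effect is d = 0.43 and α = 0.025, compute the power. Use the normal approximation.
Power ≈ 0.83

Power calculation (paired t-test, normal approximation):
z_β = d · √n - z_{α/2}
z_β = 0.43 · √55 - 2.241
z_β = 0.43 · 7.416 - 2.241
z_β = 0.948

Power = Φ(z_β) = Φ(0.948) ≈ 0.828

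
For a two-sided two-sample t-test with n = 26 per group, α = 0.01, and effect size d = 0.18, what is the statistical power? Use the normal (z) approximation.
Power ≈ 0.03

Power calculation (two-sample t-test, normal approximation):
z_β = d · √(n/2) - z_{α/2}
z_β = 0.18 · √(26/2) - 2.576
z_β = 0.18 · 3.606 - 2.576
z_β = -1.927

Power = Φ(z_β) = Φ(-1.927) ≈ 0.027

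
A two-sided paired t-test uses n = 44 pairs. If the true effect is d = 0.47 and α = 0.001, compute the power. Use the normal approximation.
Power ≈ 0.43

Power calculation (paired t-test, normal approximation):
z_β = d · √n - z_{α/2}
z_β = 0.47 · √44 - 3.291
z_β = 0.47 · 6.633 - 3.291
z_β = -0.173

Power = Φ(z_β) = Φ(-0.173) ≈ 0.431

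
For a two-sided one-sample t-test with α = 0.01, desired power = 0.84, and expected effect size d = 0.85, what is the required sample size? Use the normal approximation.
n = 18

Sample size formula (one-sample t-test, normal approximation):
n = ((z_{α/2} + z_β) / d)²

z_{α/2} = 2.576 (for α = 0.01, two-sided)
z_β = 0.994 (for power = 0.84)
d = 0.85

n = ((2.576 + 0.994) / 0.85)²
n = (4.200)²
n ≈ 17.64
Round up to the next whole number: n = 18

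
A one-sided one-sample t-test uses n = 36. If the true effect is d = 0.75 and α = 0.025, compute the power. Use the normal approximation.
Power ≈ 0.99

Power calculation (one-sample t-test, normal approximation):
z_β = d · √n - z_α
z_β = 0.75 · √36 - 1.960
z_β = 0.75 · 6.000 - 1.960
z_β = 2.540

Power = Φ(z_β) = Φ(2.540) ≈ 0.994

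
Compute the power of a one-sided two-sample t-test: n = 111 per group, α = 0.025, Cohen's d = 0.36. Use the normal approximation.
Power ≈ 0.76

Power calculation (two-sample t-test, normal approximation):
z_β = d · √(n/2) - z_α
z_β = 0.36 · √(111/2) - 1.960
z_β = 0.36 · 7.450 - 1.960
z_β = 0.722

Power = Φ(z_β) = Φ(0.722) ≈ 0.765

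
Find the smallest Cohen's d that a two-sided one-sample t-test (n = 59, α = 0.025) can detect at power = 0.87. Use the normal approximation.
d ≈ 0.44

Minimum detectable effect (one-sample t-test, normal approximation):
d = (z_{α/2} + z_β) / √n
d = (2.241 + 1.126) / √59
d = 3.368 / 7.681
d ≈ 0.44

By Cohen's convention (0.2 small / 0.5 medium / 0.8 large): small effect.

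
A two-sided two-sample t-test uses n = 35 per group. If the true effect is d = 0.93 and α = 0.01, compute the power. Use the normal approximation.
Power ≈ 0.91

Power calculation (two-sample t-test, normal approximation):
z_β = d · √(n/2) - z_{α/2}
z_β = 0.93 · √(35/2) - 2.576
z_β = 0.93 · 4.183 - 2.576
z_β = 1.315

Power = Φ(z_β) = Φ(1.315) ≈ 0.906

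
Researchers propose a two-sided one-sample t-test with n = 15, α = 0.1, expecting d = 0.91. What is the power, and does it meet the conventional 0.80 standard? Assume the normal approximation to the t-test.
Power ≈ 0.97; the study is adequately powered (power ≥ 0.80)

Power calculation (one-sample t-test, normal approximation):
z_β = d · √n - z_{α/2}
z_β = 0.91 · √15 - 1.645
z_β = 0.91 · 3.873 - 1.645
z_β = 1.880

Power = Φ(z_β) = Φ(1.880) ≈ 0.970

Effect size d = 0.91 is large by Cohen's convention (0.2/0.5/0.8).

Threshold: power ≥ 0.80 is conventionally adequate.
Power ≈ 0.97 → the study is adequately powered (power ≥ 0.80).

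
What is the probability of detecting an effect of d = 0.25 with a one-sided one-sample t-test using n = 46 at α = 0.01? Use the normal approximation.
Power ≈ 0.26

Power calculation (one-sample t-test, normal approximation):
z_β = d · √n - z_α
z_β = 0.25 · √46 - 2.326
z_β = 0.25 · 6.782 - 2.326
z_β = -0.631

Power = Φ(z_β) = Φ(-0.631) ≈ 0.264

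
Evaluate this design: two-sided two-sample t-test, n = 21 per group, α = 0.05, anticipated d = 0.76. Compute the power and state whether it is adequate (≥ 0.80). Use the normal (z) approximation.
Power ≈ 0.69; the study is underpowered (power < 0.80)

Power calculation (two-sample t-test, normal approximation):
z_β = d · √(n/2) - z_{α/2}
z_β = 0.76 · √(21/2) - 1.960
z_β = 0.76 · 3.240 - 1.960
z_β = 0.503

Power = Φ(z_β) = Φ(0.503) ≈ 0.692

Effect size d = 0.76 is medium by Cohen's convention (0.2/0.5/0.8).

Threshold: power ≥ 0.80 is conventionally adequate.
Power ≈ 0.69 → the study is underpowered (power < 0.80).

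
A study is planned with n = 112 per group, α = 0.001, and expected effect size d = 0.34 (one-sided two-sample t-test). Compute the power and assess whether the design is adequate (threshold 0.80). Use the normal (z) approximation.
Power ≈ 0.29; the study is underpowered (power < 0.80)

Power calculation (two-sample t-test, normal approximation):
z_β = d · √(n/2) - z_α
z_β = 0.34 · √(112/2) - 3.090
z_β = 0.34 · 7.483 - 3.090
z_β = -0.546

Power = Φ(z_β) = Φ(-0.546) ≈ 0.293

Effect size d = 0.34 is small by Cohen's convention (0.2/0.5/0.8).

Threshold: power ≥ 0.80 is conventionally adequate.
Power ≈ 0.29 → the study is underpowered (power < 0.80).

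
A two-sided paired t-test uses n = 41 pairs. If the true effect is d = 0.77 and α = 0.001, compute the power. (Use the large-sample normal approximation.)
Power ≈ 0.95

Power calculation (paired t-test, normal approximation):
z_β = d · √n - z_{α/2}
z_β = 0.77 · √41 - 3.291
z_β = 0.77 · 6.403 - 3.291
z_β = 1.640

Power = Φ(z_β) = Φ(1.640) ≈ 0.949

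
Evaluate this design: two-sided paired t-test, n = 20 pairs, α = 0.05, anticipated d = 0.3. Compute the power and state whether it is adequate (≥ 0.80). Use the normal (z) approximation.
Power ≈ 0.27; the study is underpowered (power < 0.80)

Power calculation (paired t-test, normal approximation):
z_β = d · √n - z_{α/2}
z_β = 0.3 · √20 - 1.960
z_β = 0.3 · 4.472 - 1.960
z_β = -0.618

Power = Φ(z_β) = Φ(-0.618) ≈ 0.268

Effect size d = 0.3 is small by Cohen's convention (0.2/0.5/0.8).

Threshold: power ≥ 0.80 is conventionally adequate.
Power ≈ 0.27 → the study is underpowered (power < 0.80).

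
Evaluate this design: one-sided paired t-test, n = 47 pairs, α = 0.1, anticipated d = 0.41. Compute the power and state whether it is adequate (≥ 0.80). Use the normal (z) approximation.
Power ≈ 0.94; the study is adequately powered (power ≥ 0.80)

Power calculation (paired t-test, normal approximation):
z_β = d · √n - z_α
z_β = 0.41 · √47 - 1.282
z_β = 0.41 · 6.856 - 1.282
z_β = 1.529

Power = Φ(z_β) = Φ(1.529) ≈ 0.937

Effect size d = 0.41 is small by Cohen's convention (0.2/0.5/0.8).

Threshold: power ≥ 0.80 is conventionally adequate.
Power ≈ 0.94 → the study is adequately powered (power ≥ 0.80).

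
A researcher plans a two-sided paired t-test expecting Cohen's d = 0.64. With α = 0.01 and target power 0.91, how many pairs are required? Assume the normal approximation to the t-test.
n = 38 pairs

Sample size formula (paired t-test, normal approximation):
n = ((z_{α/2} + z_β) / d)²

z_{α/2} = 2.576 (for α = 0.01, two-sided)
z_β = 1.341 (for power = 0.91)
d = 0.64

n = ((2.576 + 1.341) / 0.64)²
n = (6.120)²
n ≈ 37.45
Round up to the next whole number: n = 38 pairs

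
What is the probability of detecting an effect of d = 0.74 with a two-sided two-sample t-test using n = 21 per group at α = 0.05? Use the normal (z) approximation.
Power ≈ 0.67

Power calculation (two-sample t-test, normal approximation):
z_β = d · √(n/2) - z_{α/2}
z_β = 0.74 · √(21/2) - 1.960
z_β = 0.74 · 3.240 - 1.960
z_β = 0.438

Power = Φ(z_β) = Φ(0.438) ≈ 0.669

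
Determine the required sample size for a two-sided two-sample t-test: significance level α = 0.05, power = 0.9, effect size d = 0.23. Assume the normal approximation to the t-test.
n = 398 per group

Sample size formula (two-sample t-test, normal approximation):
n = 2 · ((z_{α/2} + z_β) / d)²

z_{α/2} = 1.960 (for α = 0.05, two-sided)
z_β = 1.282 (for power = 0.9)
d = 0.23

n = 2 · ((1.960 + 1.282) / 0.23)²
n = 2 · (14.096)²
n ≈ 397.39
Round up to the next whole number: n = 398 per group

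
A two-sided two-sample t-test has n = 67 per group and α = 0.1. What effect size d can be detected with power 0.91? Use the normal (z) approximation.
d ≈ 0.52

Minimum detectable effect (two-sample t-test, normal approximation):
d = (z_{α/2} + z_β) / √(n/2)
d = (1.645 + 1.341) / √(67/2)
d = 2.986 / 5.788
d ≈ 0.52

By Cohen's convention (0.2 small / 0.5 medium / 0.8 large): medium effect.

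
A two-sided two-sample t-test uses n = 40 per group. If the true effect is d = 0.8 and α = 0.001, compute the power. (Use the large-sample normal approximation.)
Power ≈ 0.61

Power calculation (two-sample t-test, normal approximation):
z_β = d · √(n/2) - z_{α/2}
z_β = 0.8 · √(40/2) - 3.291
z_β = 0.8 · 4.472 - 3.291
z_β = 0.287

Power = Φ(z_β) = Φ(0.287) ≈ 0.613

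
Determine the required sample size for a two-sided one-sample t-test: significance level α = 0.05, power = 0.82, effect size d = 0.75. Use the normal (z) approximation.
n = 15

Sample size formula (one-sample t-test, normal approximation):
n = ((z_{α/2} + z_β) / d)²

z_{α/2} = 1.960 (for α = 0.05, two-sided)
z_β = 0.915 (for power = 0.82)
d = 0.75

n = ((1.960 + 0.915) / 0.75)²
n = (3.833)²
n ≈ 14.69
Round up to the next whole number: n = 15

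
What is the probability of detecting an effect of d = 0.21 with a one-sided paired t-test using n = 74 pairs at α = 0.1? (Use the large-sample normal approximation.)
Power ≈ 0.70

Power calculation (paired t-test, normal approximation):
z_β = d · √n - z_α
z_β = 0.21 · √74 - 1.282
z_β = 0.21 · 8.602 - 1.282
z_β = 0.525

Power = Φ(z_β) = Φ(0.525) ≈ 0.700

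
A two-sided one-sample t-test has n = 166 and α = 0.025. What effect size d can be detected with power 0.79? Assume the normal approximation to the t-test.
d ≈ 0.24

Minimum detectable effect (one-sample t-test, normal approximation):
d = (z_{α/2} + z_β) / √n
d = (2.241 + 0.806) / √166
d = 3.048 / 12.884
d ≈ 0.24

By Cohen's convention (0.2 small / 0.5 medium / 0.8 large): small effect.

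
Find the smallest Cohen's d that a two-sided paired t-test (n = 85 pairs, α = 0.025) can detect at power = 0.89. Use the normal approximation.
d ≈ 0.38

Minimum detectable effect (paired t-test, normal approximation):
d = (z_{α/2} + z_β) / √n
d = (2.241 + 1.227) / √85
d = 3.468 / 9.220
d ≈ 0.38

By Cohen's convention (0.2 small / 0.5 medium / 0.8 large): small effect.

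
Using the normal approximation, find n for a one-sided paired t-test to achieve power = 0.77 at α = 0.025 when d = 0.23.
n = 138 pairs

Sample size formula (paired t-test, normal approximation):
n = ((z_α + z_β) / d)²

z_α = 1.960 (for α = 0.025, one-sided)
z_β = 0.739 (for power = 0.77)
d = 0.23

n = ((1.960 + 0.739) / 0.23)²
n = (11.735)²
n ≈ 137.71
Round up to the next whole number: n = 138 pairs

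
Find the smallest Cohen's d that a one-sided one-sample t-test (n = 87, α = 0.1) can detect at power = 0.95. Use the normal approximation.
d ≈ 0.31

Minimum detectable effect (one-sample t-test, normal approximation):
d = (z_α + z_β) / √n
d = (1.282 + 1.645) / √87
d = 2.926 / 9.327
d ≈ 0.31

By Cohen's convention (0.2 small / 0.5 medium / 0.8 large): small effect.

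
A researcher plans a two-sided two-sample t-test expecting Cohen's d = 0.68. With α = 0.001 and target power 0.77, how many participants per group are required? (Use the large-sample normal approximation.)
n = 71 per group

Sample size formula (two-sample t-test, normal approximation):
n = 2 · ((z_{α/2} + z_β) / d)²

z_{α/2} = 3.291 (for α = 0.001, two-sided)
z_β = 0.739 (for power = 0.77)
d = 0.68

n = 2 · ((3.291 + 0.739) / 0.68)²
n = 2 · (5.926)²
n ≈ 70.23
Round up to the next whole number: n = 71 per group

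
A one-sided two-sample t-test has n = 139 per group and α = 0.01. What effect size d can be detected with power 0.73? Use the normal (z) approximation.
d ≈ 0.35

Minimum detectable effect (two-sample t-test, normal approximation):
d = (z_α + z_β) / √(n/2)
d = (2.326 + 0.613) / √(139/2)
d = 2.939 / 8.337
d ≈ 0.35

By Cohen's convention (0.2 small / 0.5 medium / 0.8 large): small effect.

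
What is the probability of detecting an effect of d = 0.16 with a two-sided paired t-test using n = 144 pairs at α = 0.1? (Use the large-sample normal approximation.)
Power ≈ 0.61

Power calculation (paired t-test, normal approximation):
z_β = d · √n - z_{α/2}
z_β = 0.16 · √144 - 1.645
z_β = 0.16 · 12.000 - 1.645
z_β = 0.275

Power = Φ(z_β) = Φ(0.275) ≈ 0.608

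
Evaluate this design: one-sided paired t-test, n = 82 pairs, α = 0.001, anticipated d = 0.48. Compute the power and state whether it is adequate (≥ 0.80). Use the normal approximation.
Power ≈ 0.90; the study is adequately powered (power ≥ 0.80)

Power calculation (paired t-test, normal approximation):
z_β = d · √n - z_α
z_β = 0.48 · √82 - 3.090
z_β = 0.48 · 9.055 - 3.090
z_β = 1.256

Power = Φ(z_β) = Φ(1.256) ≈ 0.896

Effect size d = 0.48 is small by Cohen's convention (0.2/0.5/0.8).

Threshold: power ≥ 0.80 is conventionally adequate.
Power ≈ 0.90 → the study is adequately powered (power ≥ 0.80).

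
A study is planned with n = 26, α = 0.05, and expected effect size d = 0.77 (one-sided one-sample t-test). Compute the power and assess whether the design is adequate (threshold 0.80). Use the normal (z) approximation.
Power ≈ 0.99; the study is adequately powered (power ≥ 0.80)

Power calculation (one-sample t-test, normal approximation):
z_β = d · √n - z_α
z_β = 0.77 · √26 - 1.645
z_β = 0.77 · 5.099 - 1.645
z_β = 2.281

Power = Φ(z_β) = Φ(2.281) ≈ 0.989

Effect size d = 0.77 is medium by Cohen's convention (0.2/0.5/0.8).

Threshold: power ≥ 0.80 is conventionally adequate.
Power ≈ 0.99 → the study is adequately powered (power ≥ 0.80).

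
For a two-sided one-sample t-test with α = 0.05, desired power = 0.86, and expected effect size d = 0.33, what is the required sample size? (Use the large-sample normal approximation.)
n = 85

Sample size formula (one-sample t-test, normal approximation):
n = ((z_{α/2} + z_β) / d)²

z_{α/2} = 1.960 (for α = 0.05, two-sided)
z_β = 1.080 (for power = 0.86)
d = 0.33

n = ((1.960 + 1.080) / 0.33)²
n = (9.212)²
n ≈ 84.86
Round up to the next whole number: n = 85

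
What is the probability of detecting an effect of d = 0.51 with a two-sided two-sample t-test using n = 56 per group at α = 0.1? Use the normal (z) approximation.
Power ≈ 0.85

Power calculation (two-sample t-test, normal approximation):
z_β = d · √(n/2) - z_{α/2}
z_β = 0.51 · √(56/2) - 1.645
z_β = 0.51 · 5.292 - 1.645
z_β = 1.054

Power = Φ(z_β) = Φ(1.054) ≈ 0.854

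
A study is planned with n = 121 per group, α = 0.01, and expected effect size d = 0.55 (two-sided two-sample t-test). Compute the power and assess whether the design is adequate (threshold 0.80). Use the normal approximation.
Power ≈ 0.96; the study is adequately powered (power ≥ 0.80)

Power calculation (two-sample t-test, normal approximation):
z_β = d · √(n/2) - z_{α/2}
z_β = 0.55 · √(121/2) - 2.576
z_β = 0.55 · 7.778 - 2.576
z_β = 1.702

Power = Φ(z_β) = Φ(1.702) ≈ 0.956

Effect size d = 0.55 is medium by Cohen's convention (0.2/0.5/0.8).

Threshold: power ≥ 0.80 is conventionally adequate.
Power ≈ 0.96 → the study is adequately powered (power ≥ 0.80).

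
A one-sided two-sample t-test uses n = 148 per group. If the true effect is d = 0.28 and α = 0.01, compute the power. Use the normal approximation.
Power ≈ 0.53

Power calculation (two-sample t-test, normal approximation):
z_β = d · √(n/2) - z_α
z_β = 0.28 · √(148/2) - 2.326
z_β = 0.28 · 8.602 - 2.326
z_β = 0.082

Power = Φ(z_β) = Φ(0.082) ≈ 0.533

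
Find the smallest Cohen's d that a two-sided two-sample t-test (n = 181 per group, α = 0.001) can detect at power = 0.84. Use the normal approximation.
d ≈ 0.45

Minimum detectable effect (two-sample t-test, normal approximation):
d = (z_{α/2} + z_β) / √(n/2)
d = (3.291 + 0.994) / √(181/2)
d = 4.285 / 9.513
d ≈ 0.45

By Cohen's convention (0.2 small / 0.5 medium / 0.8 large): small effect.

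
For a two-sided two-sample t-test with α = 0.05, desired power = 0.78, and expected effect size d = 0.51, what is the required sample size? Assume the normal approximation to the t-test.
n = 58 per group

Sample size formula (two-sample t-test, normal approximation):
n = 2 · ((z_{α/2} + z_β) / d)²

z_{α/2} = 1.960 (for α = 0.05, two-sided)
z_β = 0.772 (for power = 0.78)
d = 0.51

n = 2 · ((1.960 + 0.772) / 0.51)²
n = 2 · (5.357)²
n ≈ 57.39
Round up to the next whole number: n = 58 per group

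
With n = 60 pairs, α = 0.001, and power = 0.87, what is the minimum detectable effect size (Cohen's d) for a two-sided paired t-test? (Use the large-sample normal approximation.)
d ≈ 0.57

Minimum detectable effect (paired t-test, normal approximation):
d = (z_{α/2} + z_β) / √n
d = (3.291 + 1.126) / √60
d = 4.417 / 7.746
d ≈ 0.57

By Cohen's convention (0.2 small / 0.5 medium / 0.8 large): medium effect.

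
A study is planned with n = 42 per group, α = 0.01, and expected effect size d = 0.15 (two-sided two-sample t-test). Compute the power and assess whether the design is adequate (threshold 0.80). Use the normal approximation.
Power ≈ 0.03; the study is underpowered (power < 0.80)

Power calculation (two-sample t-test, normal approximation):
z_β = d · √(n/2) - z_{α/2}
z_β = 0.15 · √(42/2) - 2.576
z_β = 0.15 · 4.583 - 2.576
z_β = -1.888

Power = Φ(z_β) = Φ(-1.888) ≈ 0.029

Effect size d = 0.15 is very small by Cohen's convention (0.2/0.5/0.8).

Threshold: power ≥ 0.80 is conventionally adequate.
Power ≈ 0.03 → the study is underpowered (power < 0.80).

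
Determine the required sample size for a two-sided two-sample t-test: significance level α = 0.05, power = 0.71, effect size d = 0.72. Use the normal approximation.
n = 25 per group

Sample size formula (two-sample t-test, normal approximation):
n = 2 · ((z_{α/2} + z_β) / d)²

z_{α/2} = 1.960 (for α = 0.05, two-sided)
z_β = 0.553 (for power = 0.71)
d = 0.72

n = 2 · ((1.960 + 0.553) / 0.72)²
n = 2 · (3.490)²
n ≈ 24.36
Round up to the next whole number: n = 25 per group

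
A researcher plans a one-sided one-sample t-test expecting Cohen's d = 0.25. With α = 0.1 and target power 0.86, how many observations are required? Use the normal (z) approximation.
n = 90

Sample size formula (one-sample t-test, normal approximation):
n = ((z_α + z_β) / d)²

z_α = 1.282 (for α = 0.1, one-sided)
z_β = 1.080 (for power = 0.86)
d = 0.25

n = ((1.282 + 1.080) / 0.25)²
n = (9.448)²
n ≈ 89.26
Round up to the next whole number: n = 90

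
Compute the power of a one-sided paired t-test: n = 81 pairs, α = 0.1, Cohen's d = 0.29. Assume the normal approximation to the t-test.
Power ≈ 0.91

Power calculation (paired t-test, normal approximation):
z_β = d · √n - z_α
z_β = 0.29 · √81 - 1.282
z_β = 0.29 · 9.000 - 1.282
z_β = 1.328

Power = Φ(z_β) = Φ(1.328) ≈ 0.908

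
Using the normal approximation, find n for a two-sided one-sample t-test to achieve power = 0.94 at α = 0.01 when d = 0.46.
n = 81

Sample size formula (one-sample t-test, normal approximation):
n = ((z_{α/2} + z_β) / d)²

z_{α/2} = 2.576 (for α = 0.01, two-sided)
z_β = 1.555 (for power = 0.94)
d = 0.46

n = ((2.576 + 1.555) / 0.46)²
n = (8.980)²
n ≈ 80.64
Round up to the next whole number: n = 81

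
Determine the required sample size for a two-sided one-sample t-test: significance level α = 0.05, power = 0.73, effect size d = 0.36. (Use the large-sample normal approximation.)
n = 52

Sample size formula (one-sample t-test, normal approximation):
n = ((z_{α/2} + z_β) / d)²

z_{α/2} = 1.960 (for α = 0.05, two-sided)
z_β = 0.613 (for power = 0.73)
d = 0.36

n = ((1.960 + 0.613) / 0.36)²
n = (7.147)²
n ≈ 51.08
Round up to the next whole number: n = 52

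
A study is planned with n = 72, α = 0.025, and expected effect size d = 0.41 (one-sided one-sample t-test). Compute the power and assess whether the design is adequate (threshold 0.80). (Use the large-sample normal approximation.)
Power ≈ 0.94; the study is adequately powered (power ≥ 0.80)

Power calculation (one-sample t-test, normal approximation):
z_β = d · √n - z_α
z_β = 0.41 · √72 - 1.960
z_β = 0.41 · 8.485 - 1.960
z_β = 1.519

Power = Φ(z_β) = Φ(1.519) ≈ 0.936

Effect size d = 0.41 is small by Cohen's convention (0.2/0.5/0.8).

Threshold: power ≥ 0.80 is conventionally adequate.
Power ≈ 0.94 → the study is adequately powered (power ≥ 0.80).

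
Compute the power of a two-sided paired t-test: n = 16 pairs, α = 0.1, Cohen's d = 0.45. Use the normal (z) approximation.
Power ≈ 0.56

Power calculation (paired t-test, normal approximation):
z_β = d · √n - z_{α/2}
z_β = 0.45 · √16 - 1.645
z_β = 0.45 · 4.000 - 1.645
z_β = 0.155

Power = Φ(z_β) = Φ(0.155) ≈ 0.562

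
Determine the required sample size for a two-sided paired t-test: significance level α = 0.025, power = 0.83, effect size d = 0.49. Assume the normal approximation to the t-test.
n = 43 pairs

Sample size formula (paired t-test, normal approximation):
n = ((z_{α/2} + z_β) / d)²

z_{α/2} = 2.241 (for α = 0.025, two-sided)
z_β = 0.954 (for power = 0.83)
d = 0.49

n = ((2.241 + 0.954) / 0.49)²
n = (6.520)²
n ≈ 42.51
Round up to the next whole number: n = 43 pairs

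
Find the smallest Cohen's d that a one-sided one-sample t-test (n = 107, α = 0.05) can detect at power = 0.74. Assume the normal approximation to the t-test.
d ≈ 0.22

Minimum detectable effect (one-sample t-test, normal approximation):
d = (z_α + z_β) / √n
d = (1.645 + 0.643) / √107
d = 2.288 / 10.344
d ≈ 0.22

By Cohen's convention (0.2 small / 0.5 medium / 0.8 large): small effect.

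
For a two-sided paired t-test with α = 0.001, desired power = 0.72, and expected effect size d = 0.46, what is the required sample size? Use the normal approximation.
n = 71 pairs

Sample size formula (paired t-test, normal approximation):
n = ((z_{α/2} + z_β) / d)²

z_{α/2} = 3.291 (for α = 0.001, two-sided)
z_β = 0.583 (for power = 0.72)
d = 0.46

n = ((3.291 + 0.583) / 0.46)²
n = (8.422)²
n ≈ 70.93
Round up to the next whole number: n = 71 pairs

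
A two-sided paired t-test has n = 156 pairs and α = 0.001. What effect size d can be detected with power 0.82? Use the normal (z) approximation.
d ≈ 0.34

Minimum detectable effect (paired t-test, normal approximation):
d = (z_{α/2} + z_β) / √n
d = (3.291 + 0.915) / √156
d = 4.206 / 12.490
d ≈ 0.34

By Cohen's convention (0.2 small / 0.5 medium / 0.8 large): small effect.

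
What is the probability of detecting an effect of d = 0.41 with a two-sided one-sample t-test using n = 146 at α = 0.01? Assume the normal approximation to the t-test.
Power ≈ 0.99

Power calculation (one-sample t-test, normal approximation):
z_β = d · √n - z_{α/2}
z_β = 0.41 · √146 - 2.576
z_β = 0.41 · 12.083 - 2.576
z_β = 2.378

Power = Φ(z_β) = Φ(2.378) ≈ 0.991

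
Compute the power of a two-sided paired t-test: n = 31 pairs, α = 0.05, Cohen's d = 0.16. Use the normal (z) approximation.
Power ≈ 0.14

Power calculation (paired t-test, normal approximation):
z_β = d · √n - z_{α/2}
z_β = 0.16 · √31 - 1.960
z_β = 0.16 · 5.568 - 1.960
z_β = -1.069

Power = Φ(z_β) = Φ(-1.069) ≈ 0.143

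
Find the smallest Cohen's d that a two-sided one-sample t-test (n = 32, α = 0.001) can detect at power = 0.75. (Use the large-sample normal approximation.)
d ≈ 0.70

Minimum detectable effect (one-sample t-test, normal approximation):
d = (z_{α/2} + z_β) / √n
d = (3.291 + 0.674) / √32
d = 3.965 / 5.657
d ≈ 0.70

By Cohen's convention (0.2 small / 0.5 medium / 0.8 large): medium effect.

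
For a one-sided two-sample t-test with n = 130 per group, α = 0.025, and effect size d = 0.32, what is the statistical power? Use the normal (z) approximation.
Power ≈ 0.73

Power calculation (two-sample t-test, normal approximation):
z_β = d · √(n/2) - z_α
z_β = 0.32 · √(130/2) - 1.960
z_β = 0.32 · 8.062 - 1.960
z_β = 0.620

Power = Φ(z_β) = Φ(0.620) ≈ 0.732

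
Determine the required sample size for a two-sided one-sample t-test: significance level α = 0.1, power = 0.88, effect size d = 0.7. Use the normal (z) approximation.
n = 17

Sample size formula (one-sample t-test, normal approximation):
n = ((z_{α/2} + z_β) / d)²

z_{α/2} = 1.645 (for α = 0.1, two-sided)
z_β = 1.175 (for power = 0.88)
d = 0.7

n = ((1.645 + 1.175) / 0.7)²
n = (4.029)²
n ≈ 16.23
Round up to the next whole number: n = 17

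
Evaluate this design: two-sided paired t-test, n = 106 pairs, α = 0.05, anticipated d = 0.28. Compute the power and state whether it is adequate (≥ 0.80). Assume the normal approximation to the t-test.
Power ≈ 0.82; the study is adequately powered (power ≥ 0.80)

Power calculation (paired t-test, normal approximation):
z_β = d · √n - z_{α/2}
z_β = 0.28 · √106 - 1.960
z_β = 0.28 · 10.296 - 1.960
z_β = 0.923

Power = Φ(z_β) = Φ(0.923) ≈ 0.822

Effect size d = 0.28 is small by Cohen's convention (0.2/0.5/0.8).

Threshold: power ≥ 0.80 is conventionally adequate.
Power ≈ 0.82 → the study is adequately powered (power ≥ 0.80).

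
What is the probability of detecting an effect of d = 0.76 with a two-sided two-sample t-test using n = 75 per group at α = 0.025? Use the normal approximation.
Power ≈ 0.99

Power calculation (two-sample t-test, normal approximation):
z_β = d · √(n/2) - z_{α/2}
z_β = 0.76 · √(75/2) - 2.241
z_β = 0.76 · 6.124 - 2.241
z_β = 2.413

Power = Φ(z_β) = Φ(2.413) ≈ 0.992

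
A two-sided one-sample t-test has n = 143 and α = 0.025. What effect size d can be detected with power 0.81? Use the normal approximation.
d ≈ 0.26

Minimum detectable effect (one-sample t-test, normal approximation):
d = (z_{α/2} + z_β) / √n
d = (2.241 + 0.878) / √143
d = 3.119 / 11.958
d ≈ 0.26

By Cohen's convention (0.2 small / 0.5 medium / 0.8 large): small effect.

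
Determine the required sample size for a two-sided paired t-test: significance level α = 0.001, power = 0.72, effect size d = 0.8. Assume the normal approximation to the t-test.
n = 24 pairs

Sample size formula (paired t-test, normal approximation):
n = ((z_{α/2} + z_β) / d)²

z_{α/2} = 3.291 (for α = 0.001, two-sided)
z_β = 0.583 (for power = 0.72)
d = 0.8

n = ((3.291 + 0.583) / 0.8)²
n = (4.843)²
n ≈ 23.45
Round up to the next whole number: n = 24 pairs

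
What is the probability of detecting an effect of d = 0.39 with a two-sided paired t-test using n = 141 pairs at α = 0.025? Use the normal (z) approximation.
Power ≈ 0.99

Power calculation (paired t-test, normal approximation):
z_β = d · √n - z_{α/2}
z_β = 0.39 · √141 - 2.241
z_β = 0.39 · 11.874 - 2.241
z_β = 2.390

Power = Φ(z_β) = Φ(2.390) ≈ 0.992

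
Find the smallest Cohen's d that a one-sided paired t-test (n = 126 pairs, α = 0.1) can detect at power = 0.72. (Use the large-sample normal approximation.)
d ≈ 0.17

Minimum detectable effect (paired t-test, normal approximation):
d = (z_α + z_β) / √n
d = (1.282 + 0.583) / √126
d = 1.864 / 11.225
d ≈ 0.17

By Cohen's convention (0.2 small / 0.5 medium / 0.8 large): very small effect.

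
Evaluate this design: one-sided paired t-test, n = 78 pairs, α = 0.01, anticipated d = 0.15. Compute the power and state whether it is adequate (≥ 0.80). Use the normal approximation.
Power ≈ 0.16; the study is underpowered (power < 0.80)

Power calculation (paired t-test, normal approximation):
z_β = d · √n - z_α
z_β = 0.15 · √78 - 2.326
z_β = 0.15 · 8.832 - 2.326
z_β = -1.002

Power = Φ(z_β) = Φ(-1.002) ≈ 0.158

Effect size d = 0.15 is very small by Cohen's convention (0.2/0.5/0.8).

Threshold: power ≥ 0.80 is conventionally adequate.
Power ≈ 0.16 → the study is underpowered (power < 0.80).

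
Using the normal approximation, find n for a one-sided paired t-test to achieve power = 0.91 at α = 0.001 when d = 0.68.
n = 43 pairs

Sample size formula (paired t-test, normal approximation):
n = ((z_α + z_β) / d)²

z_α = 3.090 (for α = 0.001, one-sided)
z_β = 1.341 (for power = 0.91)
d = 0.68

n = ((3.090 + 1.341) / 0.68)²
n = (6.516)²
n ≈ 42.46
Round up to the next whole number: n = 43 pairs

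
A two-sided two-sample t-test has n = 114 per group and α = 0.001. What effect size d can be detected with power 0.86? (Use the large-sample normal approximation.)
d ≈ 0.58

Minimum detectable effect (two-sample t-test, normal approximation):
d = (z_{α/2} + z_β) / √(n/2)
d = (3.291 + 1.080) / √(114/2)
d = 4.371 / 7.550
d ≈ 0.58

By Cohen's convention (0.2 small / 0.5 medium / 0.8 large): medium effect.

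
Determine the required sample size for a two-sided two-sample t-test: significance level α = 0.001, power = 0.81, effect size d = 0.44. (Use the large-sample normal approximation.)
n = 180 per group

Sample size formula (two-sample t-test, normal approximation):
n = 2 · ((z_{α/2} + z_β) / d)²

z_{α/2} = 3.291 (for α = 0.001, two-sided)
z_β = 0.878 (for power = 0.81)
d = 0.44

n = 2 · ((3.291 + 0.878) / 0.44)²
n = 2 · (9.475)²
n ≈ 179.55
Round up to the next whole number: n = 180 per group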